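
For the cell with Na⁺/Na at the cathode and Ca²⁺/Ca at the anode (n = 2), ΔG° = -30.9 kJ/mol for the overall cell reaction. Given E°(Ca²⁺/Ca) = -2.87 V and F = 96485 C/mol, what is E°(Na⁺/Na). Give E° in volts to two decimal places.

E°cell = −ΔG°/(nF) = −(-30.9×10³)/((2)(96485)) = +0.160 V.
Since Na⁺/Na is the cathode and Ca²⁺/Ca the anode, E°cell = E°(Na⁺/Na) − E°(Ca²⁺/Ca).
So E°(Na⁺/Na) = E°cell + E°(Ca²⁺/Ca) = +0.160 + (-2.87) = -2.71 V.

-2.71 V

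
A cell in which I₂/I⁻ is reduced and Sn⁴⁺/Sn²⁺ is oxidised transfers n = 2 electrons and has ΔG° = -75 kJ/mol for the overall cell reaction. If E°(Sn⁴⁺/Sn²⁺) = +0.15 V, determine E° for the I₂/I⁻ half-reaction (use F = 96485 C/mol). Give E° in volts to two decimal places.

E°cell = −ΔG°/(nF) = −(-75×10³)/((2)(96485)) = +0.389 V.
Since I₂/I⁻ is the cathode and Sn⁴⁺/Sn²⁺ the anode, E°cell = E°(I₂/I⁻) − E°(Sn⁴⁺/Sn²⁺).
So E°(I₂/I⁻) = E°cell + E°(Sn⁴⁺/Sn²⁺) = +0.389 + (+0.15) = +0.54 V.

+0.54 V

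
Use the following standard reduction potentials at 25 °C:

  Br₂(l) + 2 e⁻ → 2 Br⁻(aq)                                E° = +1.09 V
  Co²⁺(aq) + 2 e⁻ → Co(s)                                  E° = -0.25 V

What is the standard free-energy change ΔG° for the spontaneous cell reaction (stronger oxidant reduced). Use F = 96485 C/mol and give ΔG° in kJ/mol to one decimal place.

Br₂/Br⁻ (E° = +1.09 V) is the cathode; Co²⁺/Co (E° = -0.25 V) is the anode, so E°cell = +1.34 V.
Balancing electrons gives n = 2 (lcm of 2 and 2).
ΔG° = −nFE° = −(2)(96485)(+1.34) = -258,580 J = -258.6 kJ/mol.

-258.6 kJ/mol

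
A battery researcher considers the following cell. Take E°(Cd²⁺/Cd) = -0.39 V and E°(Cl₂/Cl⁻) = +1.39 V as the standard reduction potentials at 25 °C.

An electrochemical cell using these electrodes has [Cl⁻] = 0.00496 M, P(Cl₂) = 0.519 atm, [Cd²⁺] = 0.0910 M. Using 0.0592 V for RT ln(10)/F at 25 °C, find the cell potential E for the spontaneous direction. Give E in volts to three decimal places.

Cl₂/Cl⁻ is the cathode (higher E°), Cd²⁺/Cd the anode: E°cell = +1.39 − (-0.39) = +1.78 V, n = 2.
Overall: Cl₂(g) + Cd(s) → 2 Cl⁻(aq) + Cd²⁺(aq)
Q = [Cl⁻]^2·[Cd²⁺] / (P(Cl₂)); log Q = -5.365.
E = E° − (0.0592/n) log Q = +1.78 − (0.0592/2)(-5.365) = +1.939 V.

+1.939 V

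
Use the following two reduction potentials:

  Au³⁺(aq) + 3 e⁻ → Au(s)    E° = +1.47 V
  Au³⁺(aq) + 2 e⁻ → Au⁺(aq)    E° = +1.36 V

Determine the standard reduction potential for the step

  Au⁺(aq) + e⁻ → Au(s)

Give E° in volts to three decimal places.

+1.690 V

Sequential free energies add, so n₃E°₃ = n₁E°₁ + n₂E°₂.
With n₃ = 3, and the known step contributing 2×(+1.36) V, the unknown satisfies 1·E° = 3×(+1.47) − 2×(+1.36) = +1.690.
E° = +1.690 / 1 = +1.690 V.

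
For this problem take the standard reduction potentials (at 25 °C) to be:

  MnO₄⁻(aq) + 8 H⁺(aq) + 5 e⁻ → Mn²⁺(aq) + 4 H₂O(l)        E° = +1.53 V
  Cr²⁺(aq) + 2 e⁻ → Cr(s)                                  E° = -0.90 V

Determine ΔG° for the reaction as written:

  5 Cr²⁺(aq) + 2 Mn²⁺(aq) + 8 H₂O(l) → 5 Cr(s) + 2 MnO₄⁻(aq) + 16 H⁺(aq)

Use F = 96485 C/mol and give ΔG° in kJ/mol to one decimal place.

+2344.6 kJ/mol

As written, Cr²⁺/Cr is reduced (cathode) and MnO₄⁻/Mn²⁺ is oxidised (anode), so E°cell = (-0.90) − (+1.53) = -2.43 V.
Balancing electrons gives n = 10.
ΔG° = −nFE° = −(10)(96485)(-2.43) = 2,344,586 J = +2344.6 kJ/mol.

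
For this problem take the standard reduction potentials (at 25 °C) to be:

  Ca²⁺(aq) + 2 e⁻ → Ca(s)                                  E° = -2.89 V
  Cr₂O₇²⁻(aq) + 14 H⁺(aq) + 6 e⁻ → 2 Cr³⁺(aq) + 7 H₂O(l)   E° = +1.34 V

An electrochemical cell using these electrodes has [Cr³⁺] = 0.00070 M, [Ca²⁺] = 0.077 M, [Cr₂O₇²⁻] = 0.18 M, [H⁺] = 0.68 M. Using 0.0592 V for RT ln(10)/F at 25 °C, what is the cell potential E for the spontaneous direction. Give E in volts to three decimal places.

+4.295 V

Cr₂O₇²⁻/Cr³⁺ is the cathode (higher E°), Ca²⁺/Ca the anode: E°cell = +1.34 − (-2.89) = +4.23 V, n = 6.
Overall: Cr₂O₇²⁻(aq) + 14 H⁺(aq) + 3 Ca(s) → 2 Cr³⁺(aq) + 7 H₂O(l) + 3 Ca²⁺(aq)
Q = [Cr³⁺]^2·[Ca²⁺]^3 / ([Cr₂O₇²⁻]·[H⁺]^14); log Q = -6.561.
E = E° − (0.0592/n) log Q = +4.23 − (0.0592/6)(-6.561) = +4.295 V.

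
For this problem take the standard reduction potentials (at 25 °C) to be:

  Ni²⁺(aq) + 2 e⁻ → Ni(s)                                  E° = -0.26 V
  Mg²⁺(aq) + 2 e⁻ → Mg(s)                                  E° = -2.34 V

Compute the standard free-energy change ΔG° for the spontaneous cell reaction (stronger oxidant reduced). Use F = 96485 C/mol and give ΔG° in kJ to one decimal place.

-401.4 kJ

Ni²⁺/Ni (E° = -0.26 V) is the cathode; Mg²⁺/Mg (E° = -2.34 V) is the anode, so E°cell = +2.08 V.
Balancing electrons gives n = 2 (lcm of 2 and 2).
ΔG° = −nFE° = −(2)(96485)(+2.08) = -401,378 J = -401.4 kJ.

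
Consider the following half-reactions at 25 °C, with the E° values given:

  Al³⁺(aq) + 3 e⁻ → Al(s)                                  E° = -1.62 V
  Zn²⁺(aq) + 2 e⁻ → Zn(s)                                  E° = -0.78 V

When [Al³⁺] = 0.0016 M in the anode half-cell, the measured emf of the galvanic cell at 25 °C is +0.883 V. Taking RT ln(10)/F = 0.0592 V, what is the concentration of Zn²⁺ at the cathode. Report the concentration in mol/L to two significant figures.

0.39 M

Zn²⁺/Zn is the cathode, Al³⁺/Al the anode: E°cell = +0.84 V, n = 6.
Overall reaction: 3 Zn²⁺(aq) + 2 Al(s) → 3 Zn(s) + 2 Al³⁺(aq); Q = [Al³⁺]^2/[Zn²⁺]^3.
From E = E° − (0.0592/n) log Q: log Q = (E° − E)·n/0.0592 = (+0.84 − (+0.883))·6/0.0592 = -4.3581.
So 3·log[Zn²⁺] = 2·log(0.0016) − log Q = -5.5918 − (-4.3581) = -1.2337; log[Zn²⁺] = -1.2337 / 3 = -0.4112; [Zn²⁺] = 10^(-0.4112) ≈ 0.39 M.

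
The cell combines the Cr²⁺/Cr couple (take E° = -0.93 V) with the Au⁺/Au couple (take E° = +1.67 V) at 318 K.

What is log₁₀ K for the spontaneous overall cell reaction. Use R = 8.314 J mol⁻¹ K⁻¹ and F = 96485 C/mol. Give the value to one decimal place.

Cathode: Au⁺/Au; anode: Cr²⁺/Cr. E°cell = (+1.67) − (-0.93) = +2.60 V, with n = 2.
ΔG° = −nFE° = −RT ln K, so ln K = nFE°/(RT) = (2)(96485)(+2.60) / ((8.314)(318)) = 189.769.
log₁₀ K = 189.769 / ln 10 = 82.4.

82.4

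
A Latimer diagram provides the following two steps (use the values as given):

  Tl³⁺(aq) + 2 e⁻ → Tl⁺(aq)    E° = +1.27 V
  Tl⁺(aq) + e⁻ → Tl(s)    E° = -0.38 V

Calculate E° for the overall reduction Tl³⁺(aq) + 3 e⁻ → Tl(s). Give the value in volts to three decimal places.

+0.720 V

Standard free energies of sequential steps add: ΔG°₃ = ΔG°₁ + ΔG°₂, so n₃E°₃ = n₁E°₁ + n₂E°₂.
E°₃ = (2×+1.27 + 1×-0.38) / 3 = (+2.160) / 3 = +0.720 V.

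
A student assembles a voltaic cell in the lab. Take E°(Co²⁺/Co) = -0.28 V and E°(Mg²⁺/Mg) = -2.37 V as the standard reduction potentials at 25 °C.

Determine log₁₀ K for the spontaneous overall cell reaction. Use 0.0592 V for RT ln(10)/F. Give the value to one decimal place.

Cathode: Co²⁺/Co; anode: Mg²⁺/Mg. E°cell = +2.09 V, n = 2.
log K = nE°cell / 0.0592 = (2)(+2.09) / 0.0592 = 70.6.

70.6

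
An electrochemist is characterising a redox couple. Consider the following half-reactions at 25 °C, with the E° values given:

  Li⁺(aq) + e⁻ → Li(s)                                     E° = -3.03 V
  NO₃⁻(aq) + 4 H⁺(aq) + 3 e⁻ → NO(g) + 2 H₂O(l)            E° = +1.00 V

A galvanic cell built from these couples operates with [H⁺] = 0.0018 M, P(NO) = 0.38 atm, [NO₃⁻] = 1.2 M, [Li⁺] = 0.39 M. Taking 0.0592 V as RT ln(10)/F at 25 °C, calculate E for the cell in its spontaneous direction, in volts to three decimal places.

NO₃⁻/NO is the cathode (higher E°), Li⁺/Li the anode: E°cell = +1.00 − (-3.03) = +4.03 V, n = 3.
Overall: NO₃⁻(aq) + 4 H⁺(aq) + 3 Li(s) → NO(g) + 2 H₂O(l) + 3 Li⁺(aq)
Q = P(NO)·[Li⁺]^3 / ([NO₃⁻]·[H⁺]^4); log Q = 9.253.
E = E° − (0.0592/n) log Q = +4.03 − (0.0592/3)(9.253) = +3.847 V.

+3.847 V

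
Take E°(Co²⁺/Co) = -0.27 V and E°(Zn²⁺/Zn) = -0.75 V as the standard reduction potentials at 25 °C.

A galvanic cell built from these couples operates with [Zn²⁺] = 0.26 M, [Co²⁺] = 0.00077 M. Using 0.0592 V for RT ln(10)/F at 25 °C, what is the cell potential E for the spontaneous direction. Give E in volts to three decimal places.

+0.405 V

Co²⁺/Co is the cathode (higher E°), Zn²⁺/Zn the anode: E°cell = -0.27 − (-0.75) = +0.48 V, n = 2.
Overall: Co²⁺(aq) + Zn(s) → Co(s) + Zn²⁺(aq)
Q = [Zn²⁺] / ([Co²⁺]); log Q = 2.528.
E = E° − (0.0592/n) log Q = +0.48 − (0.0592/2)(2.528) = +0.405 V.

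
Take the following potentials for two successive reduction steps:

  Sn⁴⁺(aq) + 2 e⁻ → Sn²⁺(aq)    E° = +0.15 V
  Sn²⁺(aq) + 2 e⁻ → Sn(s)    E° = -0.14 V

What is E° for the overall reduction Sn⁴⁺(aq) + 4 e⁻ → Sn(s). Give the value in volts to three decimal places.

+0.005 V

Since ΔG° = −nFE° is additive over sequential reductions, n₃E°₃ = n₁E°₁ + n₂E°₂.
E°₃ = (2×+0.15 + 2×-0.14) / 4 = (+0.020) / 4 = +0.005 V.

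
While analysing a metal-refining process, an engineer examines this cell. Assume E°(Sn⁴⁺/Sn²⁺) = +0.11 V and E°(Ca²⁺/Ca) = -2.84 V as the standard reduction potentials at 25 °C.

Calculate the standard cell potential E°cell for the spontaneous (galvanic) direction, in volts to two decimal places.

+2.95 V

The Sn⁴⁺/Sn²⁺ couple has the higher reduction potential, so it is the cathode; Ca²⁺/Ca is oxidised at the anode.
E°cell = E°(cathode) − E°(anode) = (+0.11) − (-2.84) = +2.95 V.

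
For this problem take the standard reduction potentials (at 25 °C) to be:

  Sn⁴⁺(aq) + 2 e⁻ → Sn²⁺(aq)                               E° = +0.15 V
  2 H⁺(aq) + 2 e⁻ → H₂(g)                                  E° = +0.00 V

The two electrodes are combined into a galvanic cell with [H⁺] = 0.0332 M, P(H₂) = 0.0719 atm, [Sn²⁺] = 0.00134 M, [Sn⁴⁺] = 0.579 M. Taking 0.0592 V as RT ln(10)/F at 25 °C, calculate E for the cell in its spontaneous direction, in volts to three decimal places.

+0.282 V

Sn⁴⁺/Sn²⁺ is the cathode (higher E°), H⁺/H₂ the anode: E°cell = +0.15 − (+0.00) = +0.15 V, n = 2.
Overall: Sn⁴⁺(aq) + H₂(g) → Sn²⁺(aq) + 2 H⁺(aq)
Q = [Sn²⁺]·[H⁺]^2 / ([Sn⁴⁺]·P(H₂)); log Q = -4.450.
E = E° − (0.0592/n) log Q = +0.15 − (0.0592/2)(-4.450) = +0.282 V.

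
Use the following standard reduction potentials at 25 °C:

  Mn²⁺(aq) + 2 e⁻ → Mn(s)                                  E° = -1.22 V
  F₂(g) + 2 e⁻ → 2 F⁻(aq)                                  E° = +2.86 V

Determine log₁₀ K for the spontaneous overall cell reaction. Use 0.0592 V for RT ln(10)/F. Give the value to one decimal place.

Cathode: F₂/F⁻; anode: Mn²⁺/Mn. E°cell = +4.08 V, n = 2.
log K = nE°cell / 0.0592 = (2)(+4.08) / 0.0592 = 137.8.

137.8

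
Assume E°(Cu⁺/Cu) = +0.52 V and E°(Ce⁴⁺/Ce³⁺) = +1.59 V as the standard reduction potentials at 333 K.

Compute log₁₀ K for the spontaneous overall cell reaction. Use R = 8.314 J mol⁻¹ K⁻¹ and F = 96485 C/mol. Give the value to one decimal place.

Cathode: Ce⁴⁺/Ce³⁺; anode: Cu⁺/Cu. E°cell = (+1.59) − (+0.52) = +1.07 V, with n = 1.
ΔG° = −nFE° = −RT ln K, so ln K = nFE°/(RT) = (1)(96485)(+1.07) / ((8.314)(333)) = 37.290.
log₁₀ K = 37.290 / ln 10 = 16.2.

16.2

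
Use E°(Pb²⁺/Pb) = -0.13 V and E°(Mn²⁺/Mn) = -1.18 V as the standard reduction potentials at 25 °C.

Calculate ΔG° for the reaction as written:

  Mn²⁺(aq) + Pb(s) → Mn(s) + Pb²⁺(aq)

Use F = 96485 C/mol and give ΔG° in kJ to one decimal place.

+202.6 kJ

As written, Mn²⁺/Mn is reduced (cathode) and Pb²⁺/Pb is oxidised (anode), so E°cell = (-1.18) − (-0.13) = -1.05 V.
Balancing electrons gives n = 2.
ΔG° = −nFE° = −(2)(96485)(-1.05) = 202,618 J = +202.6 kJ.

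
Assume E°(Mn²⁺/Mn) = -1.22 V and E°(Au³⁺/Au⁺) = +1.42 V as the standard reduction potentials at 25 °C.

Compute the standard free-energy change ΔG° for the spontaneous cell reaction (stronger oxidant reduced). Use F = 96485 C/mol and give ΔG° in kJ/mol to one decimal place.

-509.4 kJ/mol

Au³⁺/Au⁺ (E° = +1.42 V) is the cathode; Mn²⁺/Mn (E° = -1.22 V) is the anode, so E°cell = +2.64 V.
Balancing electrons gives n = 2 (lcm of 2 and 2).
ΔG° = −nFE° = −(2)(96485)(+2.64) = -509,441 J = -509.4 kJ/mol.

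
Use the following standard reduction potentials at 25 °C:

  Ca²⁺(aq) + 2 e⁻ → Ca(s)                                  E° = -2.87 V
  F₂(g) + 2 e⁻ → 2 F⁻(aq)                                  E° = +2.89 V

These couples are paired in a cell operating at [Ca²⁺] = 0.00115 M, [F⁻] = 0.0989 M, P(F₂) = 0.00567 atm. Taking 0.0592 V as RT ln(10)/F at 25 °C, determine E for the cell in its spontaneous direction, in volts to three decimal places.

F₂/F⁻ is the cathode (higher E°), Ca²⁺/Ca the anode: E°cell = +2.89 − (-2.87) = +5.76 V, n = 2.
Overall: F₂(g) + Ca(s) → 2 F⁻(aq) + Ca²⁺(aq)
Q = [F⁻]^2·[Ca²⁺] / (P(F₂)); log Q = -2.702.
E = E° − (0.0592/n) log Q = +5.76 − (0.0592/2)(-2.702) = +5.840 V.

+5.840 V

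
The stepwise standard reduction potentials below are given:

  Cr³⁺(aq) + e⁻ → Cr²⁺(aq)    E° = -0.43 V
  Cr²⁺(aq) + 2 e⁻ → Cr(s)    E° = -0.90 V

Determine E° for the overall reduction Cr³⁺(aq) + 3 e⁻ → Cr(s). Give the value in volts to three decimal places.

Adding the free-energy changes (−nFE°) of the two steps gives −n₃FE°₃ = −n₁FE°₁ − n₂FE°₂.
E°₃ = (1×-0.43 + 2×-0.90) / 3 = (-2.230) / 3 = -0.743 V.

-0.743 V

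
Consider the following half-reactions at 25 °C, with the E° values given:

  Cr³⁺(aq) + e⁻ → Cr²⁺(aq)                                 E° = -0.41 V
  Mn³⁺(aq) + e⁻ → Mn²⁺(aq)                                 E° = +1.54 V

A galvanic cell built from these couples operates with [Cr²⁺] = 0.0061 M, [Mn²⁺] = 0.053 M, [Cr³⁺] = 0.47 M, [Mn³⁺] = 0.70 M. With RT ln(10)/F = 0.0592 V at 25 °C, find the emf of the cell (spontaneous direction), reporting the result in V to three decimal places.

Mn³⁺/Mn²⁺ is the cathode (higher E°), Cr³⁺/Cr²⁺ the anode: E°cell = +1.54 − (-0.41) = +1.95 V, n = 1.
Overall: Mn³⁺(aq) + Cr²⁺(aq) → Mn²⁺(aq) + Cr³⁺(aq)
Q = [Mn²⁺]·[Cr³⁺] / ([Mn³⁺]·[Cr²⁺]); log Q = 0.766.
E = E° − (0.0592/n) log Q = +1.95 − (0.0592/1)(0.766) = +1.905 V.

+1.905 V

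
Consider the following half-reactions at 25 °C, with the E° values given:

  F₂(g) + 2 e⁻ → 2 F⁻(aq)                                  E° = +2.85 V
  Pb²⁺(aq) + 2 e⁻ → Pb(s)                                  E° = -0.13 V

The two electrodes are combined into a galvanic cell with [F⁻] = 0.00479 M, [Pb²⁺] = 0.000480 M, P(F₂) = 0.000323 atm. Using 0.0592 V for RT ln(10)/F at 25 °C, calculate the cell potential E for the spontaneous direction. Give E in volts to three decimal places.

+3.112 V

F₂/F⁻ is the cathode (higher E°), Pb²⁺/Pb the anode: E°cell = +2.85 − (-0.13) = +2.98 V, n = 2.
Overall: F₂(g) + Pb(s) → 2 F⁻(aq) + Pb²⁺(aq)
Q = [F⁻]^2·[Pb²⁺] / (P(F₂)); log Q = -4.467.
E = E° − (0.0592/n) log Q = +2.98 − (0.0592/2)(-4.467) = +3.112 V.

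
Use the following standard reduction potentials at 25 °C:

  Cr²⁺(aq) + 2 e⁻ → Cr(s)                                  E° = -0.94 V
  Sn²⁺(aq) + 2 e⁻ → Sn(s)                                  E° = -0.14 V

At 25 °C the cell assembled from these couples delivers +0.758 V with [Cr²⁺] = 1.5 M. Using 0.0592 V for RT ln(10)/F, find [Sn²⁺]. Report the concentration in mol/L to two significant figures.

Sn²⁺/Sn is the cathode, Cr²⁺/Cr the anode: E°cell = +0.80 V, n = 2.
Overall reaction: Sn²⁺(aq) + Cr(s) → Sn(s) + Cr²⁺(aq); Q = [Cr²⁺]^1/[Sn²⁺]^1.
From E = E° − (0.0592/n) log Q: log Q = (E° − E)·n/0.0592 = (+0.80 − (+0.758))·2/0.0592 = 1.4189.
So 1·log[Sn²⁺] = 1·log(1.5) − log Q = 0.1761 − (1.4189) = -1.2428; [Sn²⁺] = 10^(-1.2428) ≈ 0.057 M.

0.057 M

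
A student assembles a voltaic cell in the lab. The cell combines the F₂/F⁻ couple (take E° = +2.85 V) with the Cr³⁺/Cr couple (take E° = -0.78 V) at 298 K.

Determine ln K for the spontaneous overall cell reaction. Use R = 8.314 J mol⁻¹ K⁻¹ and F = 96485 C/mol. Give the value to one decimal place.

848.2

Cathode: F₂/F⁻; anode: Cr³⁺/Cr. E°cell = (+2.85) − (-0.78) = +3.63 V, with n = 6.
ΔG° = −nFE° = −RT ln K, so ln K = nFE°/(RT) = (6)(96485)(+3.63) / ((8.314)(298)) = 848.187.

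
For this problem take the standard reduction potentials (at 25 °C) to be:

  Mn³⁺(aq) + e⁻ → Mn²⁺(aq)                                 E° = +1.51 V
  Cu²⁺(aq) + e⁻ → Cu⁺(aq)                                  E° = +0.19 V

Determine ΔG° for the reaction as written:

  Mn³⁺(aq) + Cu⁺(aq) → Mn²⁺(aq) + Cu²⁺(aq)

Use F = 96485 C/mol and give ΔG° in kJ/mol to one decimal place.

-127.4 kJ/mol

As written, Mn³⁺/Mn²⁺ is reduced (cathode) and Cu²⁺/Cu⁺ is oxidised (anode), so E°cell = (+1.51) − (+0.19) = +1.32 V.
Balancing electrons gives n = 1.
ΔG° = −nFE° = −(1)(96485)(+1.32) = -127,360 J = -127.4 kJ/mol.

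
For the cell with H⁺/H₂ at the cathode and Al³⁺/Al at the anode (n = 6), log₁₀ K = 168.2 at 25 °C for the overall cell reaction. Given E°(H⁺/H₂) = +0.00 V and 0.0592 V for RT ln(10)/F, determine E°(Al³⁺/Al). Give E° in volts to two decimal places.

-1.66 V

E°cell = (0.0592/n)·log K = (0.0592/6)(168.2) = +1.660 V.
Since H⁺/H₂ is the cathode and Al³⁺/Al the anode, E°cell = E°(H⁺/H₂) − E°(Al³⁺/Al).
So E°(Al³⁺/Al) = E°(H⁺/H₂) − E°cell = (+0.00) − (+1.660) = -1.66 V.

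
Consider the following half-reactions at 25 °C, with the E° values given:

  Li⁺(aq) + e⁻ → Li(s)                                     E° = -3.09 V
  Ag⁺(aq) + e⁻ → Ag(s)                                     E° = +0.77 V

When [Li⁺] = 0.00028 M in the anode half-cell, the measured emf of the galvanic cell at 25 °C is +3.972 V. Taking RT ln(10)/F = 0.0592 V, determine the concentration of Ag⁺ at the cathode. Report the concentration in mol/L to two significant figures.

0.022 M

Ag⁺/Ag is the cathode, Li⁺/Li the anode: E°cell = +3.86 V, n = 1.
Overall reaction: Ag⁺(aq) + Li(s) → Ag(s) + Li⁺(aq); Q = [Li⁺]^1/[Ag⁺]^1.
From E = E° − (0.0592/n) log Q: log Q = (E° − E)·n/0.0592 = (+3.86 − (+3.972))·1/0.0592 = -1.8919.
So 1·log[Ag⁺] = 1·log(0.00028) − log Q = -3.5528 − (-1.8919) = -1.6609; [Ag⁺] = 10^(-1.6609) ≈ 0.022 M.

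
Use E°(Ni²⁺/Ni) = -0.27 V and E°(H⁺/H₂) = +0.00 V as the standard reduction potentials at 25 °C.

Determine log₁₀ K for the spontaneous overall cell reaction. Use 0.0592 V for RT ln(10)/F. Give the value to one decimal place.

Cathode: H⁺/H₂; anode: Ni²⁺/Ni. E°cell = +0.27 V, n = 2.
log K = nE°cell / 0.0592 = (2)(+0.27) / 0.0592 = 9.1.

9.1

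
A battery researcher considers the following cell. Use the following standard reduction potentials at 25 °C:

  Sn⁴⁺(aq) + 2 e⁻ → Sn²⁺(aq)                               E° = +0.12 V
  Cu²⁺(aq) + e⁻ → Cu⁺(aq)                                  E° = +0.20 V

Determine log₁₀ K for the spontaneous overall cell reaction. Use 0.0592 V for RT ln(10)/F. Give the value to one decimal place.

2.7

Cathode: Cu²⁺/Cu⁺; anode: Sn⁴⁺/Sn²⁺. E°cell = +0.08 V, n = 2.
log K = nE°cell / 0.0592 = (2)(+0.08) / 0.0592 = 2.7.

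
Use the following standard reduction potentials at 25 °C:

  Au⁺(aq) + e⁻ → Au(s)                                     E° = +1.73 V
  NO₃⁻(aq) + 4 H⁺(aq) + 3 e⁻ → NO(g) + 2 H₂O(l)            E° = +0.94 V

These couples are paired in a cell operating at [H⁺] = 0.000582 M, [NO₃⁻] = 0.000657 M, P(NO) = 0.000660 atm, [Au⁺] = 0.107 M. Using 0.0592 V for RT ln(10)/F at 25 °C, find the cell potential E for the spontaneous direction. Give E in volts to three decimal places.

+0.988 V

Au⁺/Au is the cathode (higher E°), NO₃⁻/NO the anode: E°cell = +1.73 − (+0.94) = +0.79 V, n = 3.
Overall: 3 Au⁺(aq) + NO(g) + 2 H₂O(l) → 3 Au(s) + NO₃⁻(aq) + 4 H⁺(aq)
Q = [NO₃⁻]·[H⁺]^4 / ([Au⁺]^3·P(NO)); log Q = -10.030.
E = E° − (0.0592/n) log Q = +0.79 − (0.0592/3)(-10.030) = +0.988 V.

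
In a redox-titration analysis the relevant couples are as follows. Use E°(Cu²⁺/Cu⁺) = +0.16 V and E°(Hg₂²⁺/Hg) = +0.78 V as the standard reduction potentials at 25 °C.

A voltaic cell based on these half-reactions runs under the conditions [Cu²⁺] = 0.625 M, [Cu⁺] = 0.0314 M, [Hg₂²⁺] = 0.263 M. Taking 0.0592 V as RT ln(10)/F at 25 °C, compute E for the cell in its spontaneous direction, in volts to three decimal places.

Hg₂²⁺/Hg is the cathode (higher E°), Cu²⁺/Cu⁺ the anode: E°cell = +0.78 − (+0.16) = +0.62 V, n = 2.
Overall: Hg₂²⁺(aq) + 2 Cu⁺(aq) → 2 Hg(l) + 2 Cu²⁺(aq)
Q = [Cu²⁺]^2 / ([Hg₂²⁺]·[Cu⁺]^2); log Q = 3.178.
E = E° − (0.0592/n) log Q = +0.62 − (0.0592/2)(3.178) = +0.526 V.

+0.526 V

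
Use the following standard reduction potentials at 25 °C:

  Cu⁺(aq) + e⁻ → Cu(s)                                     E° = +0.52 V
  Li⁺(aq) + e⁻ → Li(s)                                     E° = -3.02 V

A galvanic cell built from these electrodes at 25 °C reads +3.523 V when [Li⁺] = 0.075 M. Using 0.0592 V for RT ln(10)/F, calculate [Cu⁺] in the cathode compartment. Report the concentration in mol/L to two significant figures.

0.039 M

Cu⁺/Cu is the cathode, Li⁺/Li the anode: E°cell = +3.54 V, n = 1.
Overall reaction: Cu⁺(aq) + Li(s) → Cu(s) + Li⁺(aq); Q = [Li⁺]^1/[Cu⁺]^1.
From E = E° − (0.0592/n) log Q: log Q = (E° − E)·n/0.0592 = (+3.54 − (+3.523))·1/0.0592 = 0.2872.
So 1·log[Cu⁺] = 1·log(0.075) − log Q = -1.1249 − (0.2872) = -1.4121; [Cu⁺] = 10^(-1.4121) ≈ 0.039 M.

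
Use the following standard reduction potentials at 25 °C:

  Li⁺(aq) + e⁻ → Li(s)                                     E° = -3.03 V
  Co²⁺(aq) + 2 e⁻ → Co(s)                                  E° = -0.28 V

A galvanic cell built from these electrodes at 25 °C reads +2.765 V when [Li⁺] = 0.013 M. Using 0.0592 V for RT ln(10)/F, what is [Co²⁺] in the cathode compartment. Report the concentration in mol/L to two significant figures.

0.00054 M

Co²⁺/Co is the cathode, Li⁺/Li the anode: E°cell = +2.75 V, n = 2.
Overall reaction: Co²⁺(aq) + 2 Li(s) → Co(s) + 2 Li⁺(aq); Q = [Li⁺]^2/[Co²⁺]^1.
From E = E° − (0.0592/n) log Q: log Q = (E° − E)·n/0.0592 = (+2.75 − (+2.765))·2/0.0592 = -0.5068.
So 1·log[Co²⁺] = 2·log(0.013) − log Q = -3.7721 − (-0.5068) = -3.2653; [Co²⁺] = 10^(-3.2653) ≈ 0.00054 M.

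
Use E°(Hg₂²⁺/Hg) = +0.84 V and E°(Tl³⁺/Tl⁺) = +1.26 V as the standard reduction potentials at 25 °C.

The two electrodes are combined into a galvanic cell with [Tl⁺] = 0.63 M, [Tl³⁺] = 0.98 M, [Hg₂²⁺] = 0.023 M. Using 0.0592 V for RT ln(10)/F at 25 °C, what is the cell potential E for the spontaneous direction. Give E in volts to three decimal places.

+0.474 V

Tl³⁺/Tl⁺ is the cathode (higher E°), Hg₂²⁺/Hg the anode: E°cell = +1.26 − (+0.84) = +0.42 V, n = 2.
Overall: Tl³⁺(aq) + 2 Hg(l) → Tl⁺(aq) + Hg₂²⁺(aq)
Q = [Tl⁺]·[Hg₂²⁺] / ([Tl³⁺]); log Q = -1.830.
E = E° − (0.0592/n) log Q = +0.42 − (0.0592/2)(-1.830) = +0.474 V.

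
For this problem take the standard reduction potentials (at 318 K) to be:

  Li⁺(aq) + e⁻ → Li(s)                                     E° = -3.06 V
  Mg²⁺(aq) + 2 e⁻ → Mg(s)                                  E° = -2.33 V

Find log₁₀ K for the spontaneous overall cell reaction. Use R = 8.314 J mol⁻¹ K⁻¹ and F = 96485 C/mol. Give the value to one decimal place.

23.1

Cathode: Mg²⁺/Mg; anode: Li⁺/Li. E°cell = (-2.33) − (-3.06) = +0.73 V, with n = 2.
ΔG° = −nFE° = −RT ln K, so ln K = nFE°/(RT) = (2)(96485)(+0.73) / ((8.314)(318)) = 53.281.
log₁₀ K = 53.281 / ln 10 = 23.1.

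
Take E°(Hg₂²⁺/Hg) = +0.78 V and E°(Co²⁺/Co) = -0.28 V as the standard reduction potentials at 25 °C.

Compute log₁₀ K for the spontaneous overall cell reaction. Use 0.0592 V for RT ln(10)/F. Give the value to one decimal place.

35.8

Cathode: Hg₂²⁺/Hg; anode: Co²⁺/Co. E°cell = +1.06 V, n = 2.
log K = nE°cell / 0.0592 = (2)(+1.06) / 0.0592 = 35.8.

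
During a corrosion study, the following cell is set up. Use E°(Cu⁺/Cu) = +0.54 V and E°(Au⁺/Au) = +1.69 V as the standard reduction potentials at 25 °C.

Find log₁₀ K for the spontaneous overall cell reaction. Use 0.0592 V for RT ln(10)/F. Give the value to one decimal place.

Cathode: Au⁺/Au; anode: Cu⁺/Cu. E°cell = +1.15 V, n = 1.
log K = nE°cell / 0.0592 = (1)(+1.15) / 0.0592 = 19.4.

19.4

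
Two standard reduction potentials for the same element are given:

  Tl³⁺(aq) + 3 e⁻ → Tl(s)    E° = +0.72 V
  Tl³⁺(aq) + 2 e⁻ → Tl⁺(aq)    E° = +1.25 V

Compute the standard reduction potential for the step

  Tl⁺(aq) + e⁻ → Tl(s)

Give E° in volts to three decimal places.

Sequential free energies add, so n₃E°₃ = n₁E°₁ + n₂E°₂.
With n₃ = 3, and the known step contributing 2×(+1.25) V, the unknown satisfies 1·E° = 3×(+0.72) − 2×(+1.25) = -0.340.
E° = -0.340 / 1 = -0.340 V.

-0.340 V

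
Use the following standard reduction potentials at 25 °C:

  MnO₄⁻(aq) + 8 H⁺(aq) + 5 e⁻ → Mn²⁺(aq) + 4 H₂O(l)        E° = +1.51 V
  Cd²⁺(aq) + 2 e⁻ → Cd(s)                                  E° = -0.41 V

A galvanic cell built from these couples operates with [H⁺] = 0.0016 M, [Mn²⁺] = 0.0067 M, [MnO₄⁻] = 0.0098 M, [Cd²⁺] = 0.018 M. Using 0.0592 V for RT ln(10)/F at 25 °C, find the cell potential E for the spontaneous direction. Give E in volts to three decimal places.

+1.709 V

MnO₄⁻/Mn²⁺ is the cathode (higher E°), Cd²⁺/Cd the anode: E°cell = +1.51 − (-0.41) = +1.92 V, n = 10.
Overall: 2 MnO₄⁻(aq) + 16 H⁺(aq) + 5 Cd(s) → 2 Mn²⁺(aq) + 8 H₂O(l) + 5 Cd²⁺(aq)
Q = [Mn²⁺]^2·[Cd²⁺]^5 / ([MnO₄⁻]^2·[H⁺]^16); log Q = 35.680.
E = E° − (0.0592/n) log Q = +1.92 − (0.0592/10)(35.680) = +1.709 V.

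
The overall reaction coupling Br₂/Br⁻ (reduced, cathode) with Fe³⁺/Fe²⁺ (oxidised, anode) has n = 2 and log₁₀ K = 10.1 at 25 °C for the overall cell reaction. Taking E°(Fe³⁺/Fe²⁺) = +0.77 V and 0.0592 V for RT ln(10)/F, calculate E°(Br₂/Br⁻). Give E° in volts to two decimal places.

E°cell = (0.0592/n)·log K = (0.0592/2)(10.1) = +0.299 V.
Since Br₂/Br⁻ is the cathode and Fe³⁺/Fe²⁺ the anode, E°cell = E°(Br₂/Br⁻) − E°(Fe³⁺/Fe²⁺).
So E°(Br₂/Br⁻) = E°cell + E°(Fe³⁺/Fe²⁺) = +0.299 + (+0.77) = +1.07 V.

+1.07 V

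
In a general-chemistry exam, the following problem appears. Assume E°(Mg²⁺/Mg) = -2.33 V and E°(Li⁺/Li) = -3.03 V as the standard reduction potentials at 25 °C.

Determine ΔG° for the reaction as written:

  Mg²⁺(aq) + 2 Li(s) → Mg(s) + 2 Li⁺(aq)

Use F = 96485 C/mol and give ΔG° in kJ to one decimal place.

As written, Mg²⁺/Mg is reduced (cathode) and Li⁺/Li is oxidised (anode), so E°cell = (-2.33) − (-3.03) = +0.70 V.
Balancing electrons gives n = 2.
ΔG° = −nFE° = −(2)(96485)(+0.70) = -135,079 J = -135.1 kJ.

-135.1 kJ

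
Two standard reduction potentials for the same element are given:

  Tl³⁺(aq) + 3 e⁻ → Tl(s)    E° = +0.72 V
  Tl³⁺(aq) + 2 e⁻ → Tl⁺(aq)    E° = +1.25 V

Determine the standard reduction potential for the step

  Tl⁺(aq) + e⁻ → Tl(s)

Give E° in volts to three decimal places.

Sequential free energies add, so n₃E°₃ = n₁E°₁ + n₂E°₂.
With n₃ = 3, and the known step contributing 2×(+1.25) V, the unknown satisfies 1·E° = 3×(+0.72) − 2×(+1.25) = -0.340.
E° = -0.340 / 1 = -0.340 V.

-0.340 V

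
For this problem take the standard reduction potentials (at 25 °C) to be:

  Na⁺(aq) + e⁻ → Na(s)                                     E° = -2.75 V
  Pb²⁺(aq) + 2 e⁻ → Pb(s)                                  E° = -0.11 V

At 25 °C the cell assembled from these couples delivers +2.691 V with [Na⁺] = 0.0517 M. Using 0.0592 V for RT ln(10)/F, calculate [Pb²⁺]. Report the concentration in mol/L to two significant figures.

Pb²⁺/Pb is the cathode, Na⁺/Na the anode: E°cell = +2.64 V, n = 2.
Overall reaction: Pb²⁺(aq) + 2 Na(s) → Pb(s) + 2 Na⁺(aq); Q = [Na⁺]^2/[Pb²⁺]^1.
From E = E° − (0.0592/n) log Q: log Q = (E° − E)·n/0.0592 = (+2.64 − (+2.691))·2/0.0592 = -1.7230.
So 1·log[Pb²⁺] = 2·log(0.0517) − log Q = -2.5730 − (-1.7230) = -0.8500; [Pb²⁺] = 10^(-0.8500) ≈ 0.14 M.

0.14 M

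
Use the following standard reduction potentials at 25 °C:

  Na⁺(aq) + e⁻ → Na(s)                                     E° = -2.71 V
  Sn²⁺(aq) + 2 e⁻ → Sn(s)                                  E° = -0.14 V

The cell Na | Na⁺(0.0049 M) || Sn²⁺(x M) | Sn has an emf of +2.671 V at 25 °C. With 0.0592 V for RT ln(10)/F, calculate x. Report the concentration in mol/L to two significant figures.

Sn²⁺/Sn is the cathode, Na⁺/Na the anode: E°cell = +2.57 V, n = 2.
Overall reaction: Sn²⁺(aq) + 2 Na(s) → Sn(s) + 2 Na⁺(aq); Q = [Na⁺]^2/[Sn²⁺]^1.
From E = E° − (0.0592/n) log Q: log Q = (E° − E)·n/0.0592 = (+2.57 − (+2.671))·2/0.0592 = -3.4122.
So 1·log[Sn²⁺] = 2·log(0.0049) − log Q = -4.6196 − (-3.4122) = -1.2074; [Sn²⁺] = 10^(-1.2074) ≈ 0.062 M.

0.062 M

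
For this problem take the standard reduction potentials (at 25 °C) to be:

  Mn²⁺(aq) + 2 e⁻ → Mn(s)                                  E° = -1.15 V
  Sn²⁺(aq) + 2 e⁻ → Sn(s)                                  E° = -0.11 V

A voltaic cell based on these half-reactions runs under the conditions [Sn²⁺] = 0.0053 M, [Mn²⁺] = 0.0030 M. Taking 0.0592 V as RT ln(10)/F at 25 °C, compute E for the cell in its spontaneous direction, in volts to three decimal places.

+1.047 V

Sn²⁺/Sn is the cathode (higher E°), Mn²⁺/Mn the anode: E°cell = -0.11 − (-1.15) = +1.04 V, n = 2.
Overall: Sn²⁺(aq) + Mn(s) → Sn(s) + Mn²⁺(aq)
Q = [Mn²⁺] / ([Sn²⁺]); log Q = -0.247.
E = E° − (0.0592/n) log Q = +1.04 − (0.0592/2)(-0.247) = +1.047 V.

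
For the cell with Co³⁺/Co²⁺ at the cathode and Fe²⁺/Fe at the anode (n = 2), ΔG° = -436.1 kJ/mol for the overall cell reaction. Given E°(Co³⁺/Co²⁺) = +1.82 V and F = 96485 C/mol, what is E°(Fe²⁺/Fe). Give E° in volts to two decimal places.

-0.44 V

E°cell = −ΔG°/(nF) = −(-436.1×10³)/((2)(96485)) = +2.260 V.
Since Co³⁺/Co²⁺ is the cathode and Fe²⁺/Fe the anode, E°cell = E°(Co³⁺/Co²⁺) − E°(Fe²⁺/Fe).
So E°(Fe²⁺/Fe) = E°(Co³⁺/Co²⁺) − E°cell = (+1.82) − (+2.260) = -0.44 V.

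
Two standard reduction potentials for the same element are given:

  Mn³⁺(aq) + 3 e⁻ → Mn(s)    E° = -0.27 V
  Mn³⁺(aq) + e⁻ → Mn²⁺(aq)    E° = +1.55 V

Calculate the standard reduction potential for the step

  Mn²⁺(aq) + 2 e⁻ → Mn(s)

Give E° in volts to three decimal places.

-1.180 V

Sequential free energies add, so n₃E°₃ = n₁E°₁ + n₂E°₂.
With n₃ = 3, and the known step contributing 1×(+1.55) V, the unknown satisfies 2·E° = 3×(-0.27) − 1×(+1.55) = -2.360.
E° = -2.360 / 2 = -1.180 V.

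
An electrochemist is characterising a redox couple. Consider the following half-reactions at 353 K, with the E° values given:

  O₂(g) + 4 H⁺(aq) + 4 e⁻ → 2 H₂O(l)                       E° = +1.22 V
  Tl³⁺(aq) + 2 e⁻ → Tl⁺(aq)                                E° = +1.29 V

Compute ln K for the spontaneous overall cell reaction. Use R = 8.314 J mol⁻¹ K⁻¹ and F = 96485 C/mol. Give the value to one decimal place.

9.2

Cathode: Tl³⁺/Tl⁺; anode: O₂/H₂O. E°cell = (+1.29) − (+1.22) = +0.07 V, with n = 4.
ΔG° = −nFE° = −RT ln K, so ln K = nFE°/(RT) = (4)(96485)(+0.07) / ((8.314)(353)) = 9.205.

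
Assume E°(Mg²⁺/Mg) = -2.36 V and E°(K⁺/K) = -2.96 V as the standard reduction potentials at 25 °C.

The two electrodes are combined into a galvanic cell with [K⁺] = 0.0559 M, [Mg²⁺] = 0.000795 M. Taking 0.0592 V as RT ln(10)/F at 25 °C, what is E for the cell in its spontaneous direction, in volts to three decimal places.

Mg²⁺/Mg is the cathode (higher E°), K⁺/K the anode: E°cell = -2.36 − (-2.96) = +0.60 V, n = 2.
Overall: Mg²⁺(aq) + 2 K(s) → Mg(s) + 2 K⁺(aq)
Q = [K⁺]^2 / ([Mg²⁺]); log Q = 0.594.
E = E° − (0.0592/n) log Q = +0.60 − (0.0592/2)(0.594) = +0.582 V.

+0.582 V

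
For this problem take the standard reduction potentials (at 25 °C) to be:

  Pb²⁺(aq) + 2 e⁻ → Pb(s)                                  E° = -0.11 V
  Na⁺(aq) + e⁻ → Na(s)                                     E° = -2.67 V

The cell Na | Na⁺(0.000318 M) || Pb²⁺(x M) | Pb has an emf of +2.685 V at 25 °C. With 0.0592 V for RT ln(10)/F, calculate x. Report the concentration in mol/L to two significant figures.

0.0017 M

Pb²⁺/Pb is the cathode, Na⁺/Na the anode: E°cell = +2.56 V, n = 2.
Overall reaction: Pb²⁺(aq) + 2 Na(s) → Pb(s) + 2 Na⁺(aq); Q = [Na⁺]^2/[Pb²⁺]^1.
From E = E° − (0.0592/n) log Q: log Q = (E° − E)·n/0.0592 = (+2.56 − (+2.685))·2/0.0592 = -4.2230.
So 1·log[Pb²⁺] = 2·log(0.000318) − log Q = -6.9951 − (-4.2230) = -2.7721; [Pb²⁺] = 10^(-2.7721) ≈ 0.0017 M.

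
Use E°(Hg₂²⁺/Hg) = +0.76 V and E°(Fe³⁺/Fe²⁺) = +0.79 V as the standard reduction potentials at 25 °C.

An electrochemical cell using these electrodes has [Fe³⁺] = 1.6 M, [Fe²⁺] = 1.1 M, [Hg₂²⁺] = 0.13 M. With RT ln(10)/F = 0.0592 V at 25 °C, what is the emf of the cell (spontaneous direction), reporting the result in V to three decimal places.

Fe³⁺/Fe²⁺ is the cathode (higher E°), Hg₂²⁺/Hg the anode: E°cell = +0.79 − (+0.76) = +0.03 V, n = 2.
Overall: 2 Fe³⁺(aq) + 2 Hg(l) → 2 Fe²⁺(aq) + Hg₂²⁺(aq)
Q = [Fe²⁺]^2·[Hg₂²⁺] / ([Fe³⁺]^2); log Q = -1.212.
E = E° − (0.0592/n) log Q = +0.03 − (0.0592/2)(-1.212) = +0.066 V.

+0.066 V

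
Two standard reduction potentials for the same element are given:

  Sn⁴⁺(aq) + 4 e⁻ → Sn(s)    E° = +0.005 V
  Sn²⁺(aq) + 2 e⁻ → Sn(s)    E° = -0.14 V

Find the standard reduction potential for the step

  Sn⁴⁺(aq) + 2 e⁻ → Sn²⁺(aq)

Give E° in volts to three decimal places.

Sequential free energies add, so n₃E°₃ = n₁E°₁ + n₂E°₂.
With n₃ = 4, and the known step contributing 2×(-0.14) V, the unknown satisfies 2·E° = 4×(+0.005) − 2×(-0.14) = +0.300.
E° = +0.300 / 2 = +0.150 V.

+0.150 V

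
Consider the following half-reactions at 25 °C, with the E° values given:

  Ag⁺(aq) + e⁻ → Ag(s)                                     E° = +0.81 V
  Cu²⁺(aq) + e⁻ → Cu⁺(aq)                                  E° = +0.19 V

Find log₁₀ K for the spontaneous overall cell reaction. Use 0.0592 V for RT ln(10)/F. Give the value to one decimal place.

Cathode: Ag⁺/Ag; anode: Cu²⁺/Cu⁺. E°cell = +0.62 V, n = 1.
log K = nE°cell / 0.0592 = (1)(+0.62) / 0.0592 = 10.5.

10.5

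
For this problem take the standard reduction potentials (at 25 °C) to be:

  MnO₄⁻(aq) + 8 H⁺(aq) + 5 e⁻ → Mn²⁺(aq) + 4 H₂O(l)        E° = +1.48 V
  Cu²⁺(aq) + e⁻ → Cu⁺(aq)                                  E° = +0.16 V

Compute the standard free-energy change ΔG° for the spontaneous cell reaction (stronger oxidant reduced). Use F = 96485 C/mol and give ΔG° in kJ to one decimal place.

-636.8 kJ

MnO₄⁻/Mn²⁺ (E° = +1.48 V) is the cathode; Cu²⁺/Cu⁺ (E° = +0.16 V) is the anode, so E°cell = +1.32 V.
Balancing electrons gives n = 5 (lcm of 5 and 1).
ΔG° = −nFE° = −(5)(96485)(+1.32) = -636,801 J = -636.8 kJ.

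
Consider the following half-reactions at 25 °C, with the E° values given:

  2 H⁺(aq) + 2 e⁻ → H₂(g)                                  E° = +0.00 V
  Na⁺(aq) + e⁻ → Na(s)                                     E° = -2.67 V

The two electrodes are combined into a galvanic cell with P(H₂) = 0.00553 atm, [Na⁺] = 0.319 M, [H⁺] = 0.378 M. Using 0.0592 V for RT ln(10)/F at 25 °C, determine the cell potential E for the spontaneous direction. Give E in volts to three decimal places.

+2.741 V

H⁺/H₂ is the cathode (higher E°), Na⁺/Na the anode: E°cell = +0.00 − (-2.67) = +2.67 V, n = 2.
Overall: 2 H⁺(aq) + 2 Na(s) → H₂(g) + 2 Na⁺(aq)
Q = P(H₂)·[Na⁺]^2 / ([H⁺]^2); log Q = -2.405.
E = E° − (0.0592/n) log Q = +2.67 − (0.0592/2)(-2.405) = +2.741 V.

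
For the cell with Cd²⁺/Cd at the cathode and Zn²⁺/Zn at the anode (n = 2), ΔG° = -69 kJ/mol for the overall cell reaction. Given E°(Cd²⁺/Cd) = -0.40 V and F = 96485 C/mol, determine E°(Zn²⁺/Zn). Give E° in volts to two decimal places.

-0.76 V

E°cell = −ΔG°/(nF) = −(-69×10³)/((2)(96485)) = +0.358 V.
Since Cd²⁺/Cd is the cathode and Zn²⁺/Zn the anode, E°cell = E°(Cd²⁺/Cd) − E°(Zn²⁺/Zn).
So E°(Zn²⁺/Zn) = E°(Cd²⁺/Cd) − E°cell = (-0.40) − (+0.358) = -0.76 V.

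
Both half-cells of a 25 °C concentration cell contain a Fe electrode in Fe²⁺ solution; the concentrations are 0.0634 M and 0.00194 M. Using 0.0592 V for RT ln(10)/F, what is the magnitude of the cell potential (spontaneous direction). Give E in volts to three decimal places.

+0.045 V

For a concentration cell E°cell = 0. The 0.0634 M side is the cathode (reduction is favoured where [Fe²⁺] is higher).
With n = 2, E = −(0.0592/2) log([Fe²⁺]ₐₙ/[Fe²⁺]꜀ₐₜ) = −(0.0592/2) log(0.00194/0.0634) = −(0.0592/2)(-1.514) = +0.045 V.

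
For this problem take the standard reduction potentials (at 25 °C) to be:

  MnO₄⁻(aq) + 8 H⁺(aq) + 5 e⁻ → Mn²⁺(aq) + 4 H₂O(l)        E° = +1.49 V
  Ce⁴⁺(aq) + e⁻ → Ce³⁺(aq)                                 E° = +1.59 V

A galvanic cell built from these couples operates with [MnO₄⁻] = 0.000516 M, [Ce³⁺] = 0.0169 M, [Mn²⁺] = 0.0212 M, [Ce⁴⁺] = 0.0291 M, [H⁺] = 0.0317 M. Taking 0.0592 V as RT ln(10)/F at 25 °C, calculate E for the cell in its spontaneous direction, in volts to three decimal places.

Ce⁴⁺/Ce³⁺ is the cathode (higher E°), MnO₄⁻/Mn²⁺ the anode: E°cell = +1.59 − (+1.49) = +0.10 V, n = 5.
Overall: 5 Ce⁴⁺(aq) + Mn²⁺(aq) + 4 H₂O(l) → 5 Ce³⁺(aq) + MnO₄⁻(aq) + 8 H⁺(aq)
Q = [Ce³⁺]^5·[MnO₄⁻]·[H⁺]^8 / ([Ce⁴⁺]^5·[Mn²⁺]); log Q = -14.785.
E = E° − (0.0592/n) log Q = +0.10 − (0.0592/5)(-14.785) = +0.275 V.

+0.275 V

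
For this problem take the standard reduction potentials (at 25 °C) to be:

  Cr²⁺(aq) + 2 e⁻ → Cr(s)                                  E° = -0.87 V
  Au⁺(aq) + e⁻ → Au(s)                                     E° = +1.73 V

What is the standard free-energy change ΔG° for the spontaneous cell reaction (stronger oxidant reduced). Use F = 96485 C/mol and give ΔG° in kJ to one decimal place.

Au⁺/Au (E° = +1.73 V) is the cathode; Cr²⁺/Cr (E° = -0.87 V) is the anode, so E°cell = +2.60 V.
Balancing electrons gives n = 2 (lcm of 1 and 2).
ΔG° = −nFE° = −(2)(96485)(+2.60) = -501,722 J = -501.7 kJ.

-501.7 kJ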